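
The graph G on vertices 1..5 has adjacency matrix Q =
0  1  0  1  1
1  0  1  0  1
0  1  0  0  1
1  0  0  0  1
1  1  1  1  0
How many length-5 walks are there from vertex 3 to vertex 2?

38

The number of length-5 walks from vertex 3 to vertex 2 is entry (3,2) of Q⁵, where Q is the adjacency matrix.
Q² = [[3, 1, 2, 1, 2], [1, 3, 1, 2, 2], [2, 1, 2, 1, 1], [1, 2, 1, 2, 1], [2, 2, 1, 1, 4]]
Q³ = [[4, 7, 3, 5, 7], [7, 4, 5, 3, 7], [3, 5, 2, 3, 6], [5, 3, 3, 2, 6], [7, 7, 6, 6, 6]]
Q⁴ = [[19, 14, 14, 11, 19], [14, 19, 11, 14, 19], [14, 11, 11, 9, 13], [11, 14, 9, 11, 13], [19, 19, 13, 13, 26]]
Q⁵ = [[44, 52, 33, 38, 58], [52, 44, 38, 33, 58], [33, 38, 24, 27, 45], [38, 33, 27, 24, 45], [58, 58, 45, 45, 64]]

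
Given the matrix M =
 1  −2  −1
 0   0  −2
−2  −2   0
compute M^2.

[[3, 0, 3], [4, 4, 0], [−2, 4, 6]]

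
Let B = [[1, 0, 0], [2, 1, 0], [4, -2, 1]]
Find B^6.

[[1, 0, 0], [12, 1, 0], [-36, -12, 1]]

B = I + N where N = [[0, 0, 0], [2, 0, 0], [4, -2, 0]] is strictly lower-triangular, so N^3 = 0.
(I + N)^6 = I + 6·N + 15·N^2 = [[1, 0, 0], [12, 1, 0], [-36, -12, 1]].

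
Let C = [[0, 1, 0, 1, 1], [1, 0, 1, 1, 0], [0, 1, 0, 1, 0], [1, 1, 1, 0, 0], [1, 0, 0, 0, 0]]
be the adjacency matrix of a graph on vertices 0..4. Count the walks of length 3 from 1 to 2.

5

The number of length-3 walks from vertex 1 to vertex 2 is entry (1,2) of C³, where C is the adjacency matrix.
C² = [[3, 1, 2, 1, 0], [1, 3, 1, 2, 1], [2, 1, 2, 1, 0], [1, 2, 1, 3, 1], [0, 1, 0, 1, 1]]
C³ = [[2, 6, 2, 6, 3], [6, 4, 5, 5, 1], [2, 5, 2, 5, 2], [6, 5, 5, 4, 1], [3, 1, 2, 1, 0]]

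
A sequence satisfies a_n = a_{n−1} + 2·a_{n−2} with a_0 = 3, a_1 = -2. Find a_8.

88

With companion matrix M = [[1, 2], [1, 0]], [a_n, a_{n−1}]ᵀ = M·[a_{n−1}, a_{n−2}]ᵀ, so [a_8, a_7]ᵀ = M^7·[a_1, a_0]ᵀ.
M^7 = [[85, 86], [43, 42]], giving [a_8, a_7]ᵀ = [[88], [40]].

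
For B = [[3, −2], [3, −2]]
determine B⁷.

[[3, −2], [3, −2]]

B² = B (a projection; rank 1, trace 1), so B⁷ = B.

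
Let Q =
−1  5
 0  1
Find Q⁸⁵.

[[−1, 5], [0, 1]]

Q² = I (check: tr Q = 0 and det Q = −1), so Q⁸⁵ = Q since 85 is odd.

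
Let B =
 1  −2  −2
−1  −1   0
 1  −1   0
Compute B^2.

[[1, 2, −2], [0, 3, 2], [2, −1, −2]]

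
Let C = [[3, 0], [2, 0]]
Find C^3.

[[27, 0], [18, 0]]

C^2 = [[9, 0], [6, 0]]
C^3 = [[27, 0], [18, 0]]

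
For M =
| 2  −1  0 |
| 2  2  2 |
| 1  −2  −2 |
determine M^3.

M^2 = [[2, −4, −2], [10, −2, 0], [−4, −1, 0]]
M^3 = [[−6, −6, −4], [16, −14, −4], [−10, 2, −2]]

[[−6, −6, −4], [16, −14, −4], [−10, 2, −2]]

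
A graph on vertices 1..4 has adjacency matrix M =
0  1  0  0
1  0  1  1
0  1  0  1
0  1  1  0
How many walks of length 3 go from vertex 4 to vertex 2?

4

The number of length-3 walks from vertex 4 to vertex 2 is entry (4,2) of M^3, where M is the adjacency matrix.
M^2 = [[1, 0, 1, 1], [0, 3, 1, 1], [1, 1, 2, 1], [1, 1, 1, 2]]
M^3 = [[0, 3, 1, 1], [3, 2, 4, 4], [1, 4, 2, 3], [1, 4, 3, 2]]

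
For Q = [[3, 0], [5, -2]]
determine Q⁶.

[[729, 0], [665, 64]]

tr Q = 1 and det Q = -6, so the characteristic polynomial is λ² − (1)λ + (-6) with roots -2 and 3.
Eigenvectors give P = [[0, 1], [-1, 1]] with P⁻¹ = [[1, -1], [1, 0]], and Q = P·diag(-2, 3)·P⁻¹.
Then Q⁶ = P·diag(64, 729)·P⁻¹ = [[0, 729], [-64, 729]] · [[1, -1], [1, 0]] = [[729, 0], [665, 64]].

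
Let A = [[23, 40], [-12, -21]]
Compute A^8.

tr A = 2 and det A = -3, so the characteristic polynomial is λ² − (2)λ + (-3) with roots 3 and -1.
Eigenvectors give P = [[-2, -5], [1, 3]] with P⁻¹ = [[-3, -5], [1, 2]], and A = P·diag(3, -1)·P⁻¹.
Then A^8 = P·diag(6561, 1)·P⁻¹ = [[-13122, -5], [6561, 3]] · [[-3, -5], [1, 2]] = [[39361, 65600], [-19680, -32799]].

[[39361, 65600], [-19680, -32799]]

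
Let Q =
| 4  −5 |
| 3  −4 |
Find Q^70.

[[1, 0], [0, 1]]

Q² = I (check: tr Q = 0 and det Q = −1), so Q^70 = I since 70 is even.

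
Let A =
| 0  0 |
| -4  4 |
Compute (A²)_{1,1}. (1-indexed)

0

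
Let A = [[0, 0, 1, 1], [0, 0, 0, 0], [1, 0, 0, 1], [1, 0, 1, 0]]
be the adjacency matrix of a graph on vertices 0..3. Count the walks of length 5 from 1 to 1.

0

The number of length-5 walks from vertex 1 to vertex 1 is entry (1,1) of A^5, where A is the adjacency matrix.
A^2 = [[2, 0, 1, 1], [0, 0, 0, 0], [1, 0, 2, 1], [1, 0, 1, 2]]
A^3 = [[2, 0, 3, 3], [0, 0, 0, 0], [3, 0, 2, 3], [3, 0, 3, 2]]
A^4 = [[6, 0, 5, 5], [0, 0, 0, 0], [5, 0, 6, 5], [5, 0, 5, 6]]
A^5 = [[10, 0, 11, 11], [0, 0, 0, 0], [11, 0, 10, 11], [11, 0, 11, 10]]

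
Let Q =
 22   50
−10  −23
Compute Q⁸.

[[−24964, −63050], [12610, 31781]]

tr Q = −1 and det Q = −6, so the characteristic polynomial is λ² − (−1)λ + (−6) with roots −3 and 2.
Eigenvectors give P = [[−2, 5], [1, −2]] with P⁻¹ = [[2, 5], [1, 2]], and Q = P·diag(−3, 2)·P⁻¹.
Then Q⁸ = P·diag(6561, 256)·P⁻¹ = [[−13122, 1280], [6561, −512]] · [[2, 5], [1, 2]] = [[−24964, −63050], [12610, 31781]].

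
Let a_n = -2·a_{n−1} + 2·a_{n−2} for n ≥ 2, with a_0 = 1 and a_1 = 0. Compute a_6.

88

With companion matrix Q = [[-2, 2], [1, 0]], [a_n, a_{n−1}]ᵀ = Q·[a_{n−1}, a_{n−2}]ᵀ, so [a_6, a_5]ᵀ = Q⁵·[a_1, a_0]ᵀ.
Q⁵ = [[-120, 88], [44, -32]], giving [a_6, a_5]ᵀ = [[88], [-32]].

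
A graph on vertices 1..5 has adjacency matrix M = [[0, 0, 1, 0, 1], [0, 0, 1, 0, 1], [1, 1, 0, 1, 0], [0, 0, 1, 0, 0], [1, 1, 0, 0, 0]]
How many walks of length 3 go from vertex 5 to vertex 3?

0

The number of length-3 walks from vertex 5 to vertex 3 is entry (5,3) of M³, where M is the adjacency matrix.
M² = [[2, 2, 0, 1, 0], [2, 2, 0, 1, 0], [0, 0, 3, 0, 2], [1, 1, 0, 1, 0], [0, 0, 2, 0, 2]]
M³ = [[0, 0, 5, 0, 4], [0, 0, 5, 0, 4], [5, 5, 0, 3, 0], [0, 0, 3, 0, 2], [4, 4, 0, 2, 0]]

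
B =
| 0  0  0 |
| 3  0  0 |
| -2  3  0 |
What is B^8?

B is strictly triangular, hence nilpotent: B^3 = 0, so B^8 = 0.

[[0, 0, 0], [0, 0, 0], [0, 0, 0]]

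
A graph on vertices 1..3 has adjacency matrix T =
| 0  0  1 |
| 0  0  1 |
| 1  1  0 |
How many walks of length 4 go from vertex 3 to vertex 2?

0

The number of length-4 walks from vertex 3 to vertex 2 is entry (3,2) of T⁴, where T is the adjacency matrix.
T² = [[1, 1, 0], [1, 1, 0], [0, 0, 2]]
T³ = [[0, 0, 2], [0, 0, 2], [2, 2, 0]]
T⁴ = [[2, 2, 0], [2, 2, 0], [0, 0, 4]]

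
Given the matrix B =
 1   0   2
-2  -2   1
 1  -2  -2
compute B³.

[[9, 12, 6], [-9, 12, 24], [-9, -24, 6]]

B² = [[3, -4, -2], [3, 2, -8], [3, 8, 4]]
B³ = [[9, 12, 6], [-9, 12, 24], [-9, -24, 6]]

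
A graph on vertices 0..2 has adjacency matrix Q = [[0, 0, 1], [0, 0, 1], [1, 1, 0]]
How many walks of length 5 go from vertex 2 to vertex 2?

The number of length-5 walks from vertex 2 to vertex 2 is entry (2,2) of Q^5, where Q is the adjacency matrix.
Q^2 = [[1, 1, 0], [1, 1, 0], [0, 0, 2]]
Q^3 = [[0, 0, 2], [0, 0, 2], [2, 2, 0]]
Q^4 = [[2, 2, 0], [2, 2, 0], [0, 0, 4]]
Q^5 = [[0, 0, 4], [0, 0, 4], [4, 4, 0]]

0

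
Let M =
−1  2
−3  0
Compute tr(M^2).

−11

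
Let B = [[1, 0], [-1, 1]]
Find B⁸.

[[1, 0], [-8, 1]]

B = I + N where N = [[0, 0], [-1, 0]] is strictly lower-triangular, so N² = 0.
(I + N)⁸ = I + 8·N = [[1, 0], [-8, 1]].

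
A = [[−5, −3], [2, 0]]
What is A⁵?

tr A = −5 and det A = 6, so the characteristic polynomial is λ² − (−5)λ + (6) with roots −2 and −3.
Eigenvectors give P = [[−1, 3], [1, −2]] with P⁻¹ = [[2, 3], [1, 1]], and A = P·diag(−2, −3)·P⁻¹.
Then A⁵ = P·diag(−32, −243)·P⁻¹ = [[32, −729], [−32, 486]] · [[2, 3], [1, 1]] = [[−665, −633], [422, 390]].

[[−665, −633], [422, 390]]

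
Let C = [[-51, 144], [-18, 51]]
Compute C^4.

tr C = 0 and det C = -9, so the characteristic polynomial is λ² − (0)λ + (-9) with roots 3 and -3.
Eigenvectors give P = [[-8, 3], [-3, 1]] with P⁻¹ = [[1, -3], [3, -8]], and C = P·diag(3, -3)·P⁻¹.
Then C^4 = P·diag(81, 81)·P⁻¹ = [[-648, 243], [-243, 81]] · [[1, -3], [3, -8]] = [[81, 0], [0, 81]].

[[81, 0], [0, 81]]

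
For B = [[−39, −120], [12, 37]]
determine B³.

[[−279, −840], [84, 253]]

tr B = −2 and det B = −3, so the characteristic polynomial is λ² − (−2)λ + (−3) with roots −3 and 1.
Eigenvectors give P = [[10, −3], [−3, 1]] with P⁻¹ = [[1, 3], [3, 10]], and B = P·diag(−3, 1)·P⁻¹.
Then B³ = P·diag(−27, 1)·P⁻¹ = [[−270, −3], [81, 1]] · [[1, 3], [3, 10]] = [[−279, −840], [84, 253]].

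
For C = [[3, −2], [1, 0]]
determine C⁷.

tr C = 3 and det C = 2, so the characteristic polynomial is λ² − (3)λ + (2) with roots 1 and 2.
Eigenvectors give P = [[−1, 2], [−1, 1]] with P⁻¹ = [[1, −2], [1, −1]], and C = P·diag(1, 2)·P⁻¹.
Then C⁷ = P·diag(1, 128)·P⁻¹ = [[−1, 256], [−1, 128]] · [[1, −2], [1, −1]] = [[255, −254], [127, −126]].

[[255, −254], [127, −126]]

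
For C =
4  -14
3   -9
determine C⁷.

[[12226, -28826], [6177, -14541]]

tr C = -5 and det C = 6, so the characteristic polynomial is λ² − (-5)λ + (6) with roots -2 and -3.
Eigenvectors give P = [[7, -2], [3, -1]] with P⁻¹ = [[1, -2], [3, -7]], and C = P·diag(-2, -3)·P⁻¹.
Then C⁷ = P·diag(-128, -2187)·P⁻¹ = [[-896, 4374], [-384, 2187]] · [[1, -2], [3, -7]] = [[12226, -28826], [6177, -14541]].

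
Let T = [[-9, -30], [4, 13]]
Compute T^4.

tr T = 4 and det T = 3, so the characteristic polynomial is λ² − (4)λ + (3) with roots 3 and 1.
Eigenvectors give P = [[-5, -3], [2, 1]] with P⁻¹ = [[1, 3], [-2, -5]], and T = P·diag(3, 1)·P⁻¹.
Then T^4 = P·diag(81, 1)·P⁻¹ = [[-405, -3], [162, 1]] · [[1, 3], [-2, -5]] = [[-399, -1200], [160, 481]].

[[-399, -1200], [160, 481]]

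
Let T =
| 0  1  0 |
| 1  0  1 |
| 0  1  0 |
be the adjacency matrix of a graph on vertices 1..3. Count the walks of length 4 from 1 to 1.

2

The number of length-4 walks from vertex 1 to vertex 1 is entry (1,1) of T⁴, where T is the adjacency matrix.
T² = [[1, 0, 1], [0, 2, 0], [1, 0, 1]]
T³ = [[0, 2, 0], [2, 0, 2], [0, 2, 0]]
T⁴ = [[2, 0, 2], [0, 4, 0], [2, 0, 2]]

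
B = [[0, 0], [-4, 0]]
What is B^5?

B is strictly triangular, hence nilpotent: B^2 = 0, so B^5 = 0.

[[0, 0], [0, 0]]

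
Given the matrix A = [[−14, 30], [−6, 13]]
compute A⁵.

tr A = −1 and det A = −2, so the characteristic polynomial is λ² − (−1)λ + (−2) with roots 1 and −2.
Eigenvectors give P = [[2, 5], [1, 2]] with P⁻¹ = [[−2, 5], [1, −2]], and A = P·diag(1, −2)·P⁻¹.
Then A⁵ = P·diag(1, −32)·P⁻¹ = [[2, −160], [1, −64]] · [[−2, 5], [1, −2]] = [[−164, 330], [−66, 133]].

[[−164, 330], [−66, 133]]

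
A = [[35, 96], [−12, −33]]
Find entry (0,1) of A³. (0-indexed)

672

tr A = 2 and det A = −3, so the characteristic polynomial is λ² − (2)λ + (−3) with roots −1 and 3.
Eigenvectors give P = [[−8, −3], [3, 1]] with P⁻¹ = [[1, 3], [−3, −8]], and A = P·diag(−1, 3)·P⁻¹.
Then A³ = P·diag(−1, 27)·P⁻¹ = [[8, −81], [−3, 27]] · [[1, 3], [−3, −8]] = [[251, 672], [−84, −225]].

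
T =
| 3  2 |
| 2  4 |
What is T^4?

T^2 = [[13, 14], [14, 20]]
T^3 = [[67, 82], [82, 108]]
T^4 = [[365, 462], [462, 596]]

[[365, 462], [462, 596]]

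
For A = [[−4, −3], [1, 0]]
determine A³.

A² = [[13, 12], [−4, −3]]
A³ = [[−40, −39], [13, 12]]

[[−40, −39], [13, 12]]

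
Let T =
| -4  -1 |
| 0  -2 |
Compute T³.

T² = [[16, 6], [0, 4]]
T³ = [[-64, -28], [0, -8]]

[[-64, -28], [0, -8]]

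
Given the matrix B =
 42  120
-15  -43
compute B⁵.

[[2232, 6600], [-825, -2443]]

tr B = -1 and det B = -6, so the characteristic polynomial is λ² − (-1)λ + (-6) with roots 2 and -3.
Eigenvectors give P = [[-3, -8], [1, 3]] with P⁻¹ = [[-3, -8], [1, 3]], and B = P·diag(2, -3)·P⁻¹.
Then B⁵ = P·diag(32, -243)·P⁻¹ = [[-96, 1944], [32, -729]] · [[-3, -8], [1, 3]] = [[2232, 6600], [-825, -2443]].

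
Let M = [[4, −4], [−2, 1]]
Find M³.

M² = [[24, −20], [−10, 9]]
M³ = [[136, −116], [−58, 49]]

[[136, −116], [−58, 49]]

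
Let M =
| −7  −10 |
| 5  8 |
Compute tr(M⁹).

tr M = 1 and det M = −6, so the characteristic polynomial is λ² − (1)λ + (−6) with roots −2 and 3.
Eigenvectors give P = [[2, 1], [−1, −1]] with P⁻¹ = [[1, 1], [−1, −2]], and M = P·diag(−2, 3)·P⁻¹.
Then M⁹ = P·diag(−512, 19683)·P⁻¹ = [[−1024, 19683], [512, −19683]] · [[1, 1], [−1, −2]] = [[−20707, −40390], [20195, 39878]].

19171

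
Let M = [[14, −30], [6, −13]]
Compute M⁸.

[[1276, −2550], [510, −1019]]

tr M = 1 and det M = −2, so the characteristic polynomial is λ² − (1)λ + (−2) with roots −1 and 2.
Eigenvectors give P = [[−2, 5], [−1, 2]] with P⁻¹ = [[2, −5], [1, −2]], and M = P·diag(−1, 2)·P⁻¹.
Then M⁸ = P·diag(1, 256)·P⁻¹ = [[−2, 1280], [−1, 512]] · [[2, −5], [1, −2]] = [[1276, −2550], [510, −1019]].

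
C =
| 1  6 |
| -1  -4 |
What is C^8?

tr C = -3 and det C = 2, so the characteristic polynomial is λ² − (-3)λ + (2) with roots -2 and -1.
Eigenvectors give P = [[2, 3], [-1, -1]] with P⁻¹ = [[-1, -3], [1, 2]], and C = P·diag(-2, -1)·P⁻¹.
Then C^8 = P·diag(256, 1)·P⁻¹ = [[512, 3], [-256, -1]] · [[-1, -3], [1, 2]] = [[-509, -1530], [255, 766]].

[[-509, -1530], [255, 766]]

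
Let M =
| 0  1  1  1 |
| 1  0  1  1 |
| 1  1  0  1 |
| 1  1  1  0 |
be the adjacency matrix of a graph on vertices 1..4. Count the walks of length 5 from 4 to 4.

60

The number of length-5 walks from vertex 4 to vertex 4 is entry (4,4) of M^5, where M is the adjacency matrix.
M^2 = [[3, 2, 2, 2], [2, 3, 2, 2], [2, 2, 3, 2], [2, 2, 2, 3]]
M^3 = [[6, 7, 7, 7], [7, 6, 7, 7], [7, 7, 6, 7], [7, 7, 7, 6]]
M^4 = [[21, 20, 20, 20], [20, 21, 20, 20], [20, 20, 21, 20], [20, 20, 20, 21]]
M^5 = [[60, 61, 61, 61], [61, 60, 61, 61], [61, 61, 60, 61], [61, 61, 61, 60]]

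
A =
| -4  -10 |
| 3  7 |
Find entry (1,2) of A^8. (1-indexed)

tr A = 3 and det A = 2, so the characteristic polynomial is λ² − (3)λ + (2) with roots 1 and 2.
Eigenvectors give P = [[-2, -5], [1, 3]] with P⁻¹ = [[-3, -5], [1, 2]], and A = P·diag(1, 2)·P⁻¹.
Then A^8 = P·diag(1, 256)·P⁻¹ = [[-2, -1280], [1, 768]] · [[-3, -5], [1, 2]] = [[-1274, -2550], [765, 1531]].

-2550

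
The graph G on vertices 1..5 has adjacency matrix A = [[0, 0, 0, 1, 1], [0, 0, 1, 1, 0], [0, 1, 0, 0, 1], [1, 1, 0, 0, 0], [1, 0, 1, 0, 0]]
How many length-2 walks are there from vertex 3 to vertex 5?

0

The number of length-2 walks from vertex 3 to vertex 5 is entry (3,5) of A², where A is the adjacency matrix.
A² = [[2, 1, 1, 0, 0], [1, 2, 0, 0, 1], [1, 0, 2, 1, 0], [0, 0, 1, 2, 1], [0, 1, 0, 1, 2]]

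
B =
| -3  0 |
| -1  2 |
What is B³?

B² = [[9, 0], [1, 4]]
B³ = [[-27, 0], [-7, 8]]

[[-27, 0], [-7, 8]]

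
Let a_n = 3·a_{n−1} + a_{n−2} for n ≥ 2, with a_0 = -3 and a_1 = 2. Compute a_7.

With companion matrix M = [[3, 1], [1, 0]], [a_n, a_{n−1}]ᵀ = M·[a_{n−1}, a_{n−2}]ᵀ, so [a_7, a_6]ᵀ = M⁶·[a_1, a_0]ᵀ.
M⁶ = [[1189, 360], [360, 109]], giving [a_7, a_6]ᵀ = [[1298], [393]].

1298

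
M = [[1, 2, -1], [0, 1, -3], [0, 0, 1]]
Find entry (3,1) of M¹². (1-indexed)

M = I + N where N = [[0, 2, -1], [0, 0, -3], [0, 0, 0]] is strictly upper-triangular, so N³ = 0.
(I + N)¹² = I + 12·N + 66·N² = [[1, 24, -408], [0, 1, -36], [0, 0, 1]].

0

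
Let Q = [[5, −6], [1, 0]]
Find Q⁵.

tr Q = 5 and det Q = 6, so the characteristic polynomial is λ² − (5)λ + (6) with roots 2 and 3.
Eigenvectors give P = [[−2, 3], [−1, 1]] with P⁻¹ = [[1, −3], [1, −2]], and Q = P·diag(2, 3)·P⁻¹.
Then Q⁵ = P·diag(32, 243)·P⁻¹ = [[−64, 729], [−32, 243]] · [[1, −3], [1, −2]] = [[665, −1266], [211, −390]].

[[665, −1266], [211, −390]]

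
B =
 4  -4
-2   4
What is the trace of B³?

B² = [[24, -32], [-16, 24]]
B³ = [[160, -224], [-112, 160]]

320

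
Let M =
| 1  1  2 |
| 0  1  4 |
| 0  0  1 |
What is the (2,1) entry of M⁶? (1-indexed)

M = I + N where N = [[0, 1, 2], [0, 0, 4], [0, 0, 0]] is strictly upper-triangular, so N³ = 0.
(I + N)⁶ = I + 6·N + 15·N² = [[1, 6, 72], [0, 1, 24], [0, 0, 1]].

0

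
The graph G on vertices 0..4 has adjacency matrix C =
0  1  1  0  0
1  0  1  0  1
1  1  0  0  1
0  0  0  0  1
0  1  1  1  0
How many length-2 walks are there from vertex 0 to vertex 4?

The number of length-2 walks from vertex 0 to vertex 4 is entry (0,4) of C^2, where C is the adjacency matrix.
C^2 = [[2, 1, 1, 0, 2], [1, 3, 2, 1, 1], [1, 2, 3, 1, 1], [0, 1, 1, 1, 0], [2, 1, 1, 0, 3]]

2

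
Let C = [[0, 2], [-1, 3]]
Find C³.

[[-6, 14], [-7, 15]]

tr C = 3 and det C = 2, so the characteristic polynomial is λ² − (3)λ + (2) with roots 2 and 1.
Eigenvectors give P = [[1, 2], [1, 1]] with P⁻¹ = [[-1, 2], [1, -1]], and C = P·diag(2, 1)·P⁻¹.
Then C³ = P·diag(8, 1)·P⁻¹ = [[8, 2], [8, 1]] · [[-1, 2], [1, -1]] = [[-6, 14], [-7, 15]].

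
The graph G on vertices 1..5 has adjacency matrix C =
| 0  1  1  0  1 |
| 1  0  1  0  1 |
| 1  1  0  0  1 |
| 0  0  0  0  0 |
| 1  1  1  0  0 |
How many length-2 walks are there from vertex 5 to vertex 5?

3

The number of length-2 walks from vertex 5 to vertex 5 is entry (5,5) of C², where C is the adjacency matrix.
C² = [[3, 2, 2, 0, 2], [2, 3, 2, 0, 2], [2, 2, 3, 0, 2], [0, 0, 0, 0, 0], [2, 2, 2, 0, 3]]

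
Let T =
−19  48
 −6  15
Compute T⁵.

tr T = −4 and det T = 3, so the characteristic polynomial is λ² − (−4)λ + (3) with roots −1 and −3.
Eigenvectors give P = [[−8, −3], [−3, −1]] with P⁻¹ = [[1, −3], [−3, 8]], and T = P·diag(−1, −3)·P⁻¹.
Then T⁵ = P·diag(−1, −243)·P⁻¹ = [[8, 729], [3, 243]] · [[1, −3], [−3, 8]] = [[−2179, 5808], [−726, 1935]].

[[−2179, 5808], [−726, 1935]]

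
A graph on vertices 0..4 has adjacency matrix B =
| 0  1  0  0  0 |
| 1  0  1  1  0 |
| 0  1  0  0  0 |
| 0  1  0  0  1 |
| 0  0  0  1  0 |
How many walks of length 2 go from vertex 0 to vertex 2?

The number of length-2 walks from vertex 0 to vertex 2 is entry (0,2) of B^2, where B is the adjacency matrix.
B^2 = [[1, 0, 1, 1, 0], [0, 3, 0, 0, 1], [1, 0, 1, 1, 0], [1, 0, 1, 2, 0], [0, 1, 0, 0, 1]]

1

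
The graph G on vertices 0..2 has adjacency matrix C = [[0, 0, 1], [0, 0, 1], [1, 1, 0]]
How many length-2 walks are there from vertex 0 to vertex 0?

The number of length-2 walks from vertex 0 to vertex 0 is entry (0,0) of C², where C is the adjacency matrix.
C² = [[1, 1, 0], [1, 1, 0], [0, 0, 2]]

1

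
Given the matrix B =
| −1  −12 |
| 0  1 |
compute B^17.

B² = I (check: tr B = 0 and det B = −1), so B^17 = B since 17 is odd.

[[−1, −12], [0, 1]]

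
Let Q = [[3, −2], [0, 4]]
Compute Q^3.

Q^2 = [[9, −14], [0, 16]]
Q^3 = [[27, −74], [0, 64]]

[[27, −74], [0, 64]]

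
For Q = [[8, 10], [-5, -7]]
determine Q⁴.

[[146, 130], [-65, -49]]

tr Q = 1 and det Q = -6, so the characteristic polynomial is λ² − (1)λ + (-6) with roots 3 and -2.
Eigenvectors give P = [[2, 1], [-1, -1]] with P⁻¹ = [[1, 1], [-1, -2]], and Q = P·diag(3, -2)·P⁻¹.
Then Q⁴ = P·diag(81, 16)·P⁻¹ = [[162, 16], [-81, -16]] · [[1, 1], [-1, -2]] = [[146, 130], [-65, -49]].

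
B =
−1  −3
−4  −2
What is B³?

B² = [[13, 9], [12, 16]]
B³ = [[−49, −57], [−76, −68]]

[[−49, −57], [−76, −68]]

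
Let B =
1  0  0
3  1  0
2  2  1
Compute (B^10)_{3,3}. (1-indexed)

B = I + N where N = [[0, 0, 0], [3, 0, 0], [2, 2, 0]] is strictly lower-triangular, so N^3 = 0.
(I + N)^10 = I + 10·N + 45·N^2 = [[1, 0, 0], [30, 1, 0], [290, 20, 1]].

1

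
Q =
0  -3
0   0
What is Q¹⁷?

[[0, 0], [0, 0]]

Q is strictly triangular, hence nilpotent: Q² = 0, so Q¹⁷ = 0.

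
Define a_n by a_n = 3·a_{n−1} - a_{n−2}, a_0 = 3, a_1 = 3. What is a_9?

With companion matrix B = [[3, -1], [1, 0]], [a_n, a_{n−1}]ᵀ = B·[a_{n−1}, a_{n−2}]ᵀ, so [a_9, a_8]ᵀ = B⁸·[a_1, a_0]ᵀ.
B⁸ = [[2584, -987], [987, -377]], giving [a_9, a_8]ᵀ = [[4791], [1830]].

4791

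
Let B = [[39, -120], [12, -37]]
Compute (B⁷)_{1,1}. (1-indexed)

tr B = 2 and det B = -3, so the characteristic polynomial is λ² − (2)λ + (-3) with roots -1 and 3.
Eigenvectors give P = [[-3, 10], [-1, 3]] with P⁻¹ = [[3, -10], [1, -3]], and B = P·diag(-1, 3)·P⁻¹.
Then B⁷ = P·diag(-1, 2187)·P⁻¹ = [[3, 21870], [1, 6561]] · [[3, -10], [1, -3]] = [[21879, -65640], [6564, -19693]].

21879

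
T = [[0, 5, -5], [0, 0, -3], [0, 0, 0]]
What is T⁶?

T is strictly triangular, hence nilpotent: T³ = 0, so T⁶ = 0.

[[0, 0, 0], [0, 0, 0], [0, 0, 0]]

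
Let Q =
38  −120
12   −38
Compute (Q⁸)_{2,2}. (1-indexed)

256

tr Q = 0 and det Q = −4, so the characteristic polynomial is λ² − (0)λ + (−4) with roots −2 and 2.
Eigenvectors give P = [[3, 10], [1, 3]] with P⁻¹ = [[−3, 10], [1, −3]], and Q = P·diag(−2, 2)·P⁻¹.
Then Q⁸ = P·diag(256, 256)·P⁻¹ = [[768, 2560], [256, 768]] · [[−3, 10], [1, −3]] = [[256, 0], [0, 256]].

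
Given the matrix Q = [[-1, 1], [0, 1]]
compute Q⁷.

Q² = I (check: tr Q = 0 and det Q = -1), so Q⁷ = Q since 7 is odd.

[[-1, 1], [0, 1]]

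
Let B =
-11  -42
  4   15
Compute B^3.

tr B = 4 and det B = 3, so the characteristic polynomial is λ² − (4)λ + (3) with roots 3 and 1.
Eigenvectors give P = [[-3, 7], [1, -2]] with P⁻¹ = [[2, 7], [1, 3]], and B = P·diag(3, 1)·P⁻¹.
Then B^3 = P·diag(27, 1)·P⁻¹ = [[-81, 7], [27, -2]] · [[2, 7], [1, 3]] = [[-155, -546], [52, 183]].

[[-155, -546], [52, 183]]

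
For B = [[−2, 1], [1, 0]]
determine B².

[[5, −2], [−2, 1]]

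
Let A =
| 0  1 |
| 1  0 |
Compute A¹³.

A² = I (check: tr A = 0 and det A = −1), so A¹³ = A since 13 is odd.

[[0, 1], [1, 0]]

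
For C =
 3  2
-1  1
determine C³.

[[13, 22], [-11, -9]]

C² = [[7, 8], [-4, -1]]
C³ = [[13, 22], [-11, -9]]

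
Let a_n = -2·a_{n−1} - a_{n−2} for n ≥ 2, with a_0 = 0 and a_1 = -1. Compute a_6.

6

With companion matrix M = [[-2, -1], [1, 0]], [a_n, a_{n−1}]ᵀ = M·[a_{n−1}, a_{n−2}]ᵀ, so [a_6, a_5]ᵀ = M⁵·[a_1, a_0]ᵀ.
M⁵ = [[-6, -5], [5, 4]], giving [a_6, a_5]ᵀ = [[6], [-5]].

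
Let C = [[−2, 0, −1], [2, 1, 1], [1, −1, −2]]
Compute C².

[[3, 1, 4], [−1, 0, −3], [−6, 1, 2]]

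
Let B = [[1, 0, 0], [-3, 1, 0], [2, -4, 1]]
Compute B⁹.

[[1, 0, 0], [-27, 1, 0], [450, -36, 1]]

B = I + N where N = [[0, 0, 0], [-3, 0, 0], [2, -4, 0]] is strictly lower-triangular, so N³ = 0.
(I + N)⁹ = I + 9·N + 36·N² = [[1, 0, 0], [-27, 1, 0], [450, -36, 1]].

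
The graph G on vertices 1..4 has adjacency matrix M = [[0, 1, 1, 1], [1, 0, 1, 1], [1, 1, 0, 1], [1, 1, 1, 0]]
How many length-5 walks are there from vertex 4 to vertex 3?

61

The number of length-5 walks from vertex 4 to vertex 3 is entry (4,3) of M^5, where M is the adjacency matrix.
M^2 = [[3, 2, 2, 2], [2, 3, 2, 2], [2, 2, 3, 2], [2, 2, 2, 3]]
M^3 = [[6, 7, 7, 7], [7, 6, 7, 7], [7, 7, 6, 7], [7, 7, 7, 6]]
M^4 = [[21, 20, 20, 20], [20, 21, 20, 20], [20, 20, 21, 20], [20, 20, 20, 21]]
M^5 = [[60, 61, 61, 61], [61, 60, 61, 61], [61, 61, 60, 61], [61, 61, 61, 60]]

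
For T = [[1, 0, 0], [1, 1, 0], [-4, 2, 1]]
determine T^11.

T = I + N where N = [[0, 0, 0], [1, 0, 0], [-4, 2, 0]] is strictly lower-triangular, so N^3 = 0.
(I + N)^11 = I + 11·N + 55·N^2 = [[1, 0, 0], [11, 1, 0], [66, 22, 1]].

[[1, 0, 0], [11, 1, 0], [66, 22, 1]]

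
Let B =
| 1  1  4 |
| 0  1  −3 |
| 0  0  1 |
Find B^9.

B = I + N where N = [[0, 1, 4], [0, 0, −3], [0, 0, 0]] is strictly upper-triangular, so N^3 = 0.
(I + N)^9 = I + 9·N + 36·N^2 = [[1, 9, −72], [0, 1, −27], [0, 0, 1]].

[[1, 9, −72], [0, 1, −27], [0, 0, 1]]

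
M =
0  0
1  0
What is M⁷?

M is strictly triangular, hence nilpotent: M² = 0, so M⁷ = 0.

[[0, 0], [0, 0]]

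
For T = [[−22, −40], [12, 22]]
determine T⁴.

tr T = 0 and det T = −4, so the characteristic polynomial is λ² − (0)λ + (−4) with roots 2 and −2.
Eigenvectors give P = [[−5, −2], [3, 1]] with P⁻¹ = [[1, 2], [−3, −5]], and T = P·diag(2, −2)·P⁻¹.
Then T⁴ = P·diag(16, 16)·P⁻¹ = [[−80, −32], [48, 16]] · [[1, 2], [−3, −5]] = [[16, 0], [0, 16]].

[[16, 0], [0, 16]]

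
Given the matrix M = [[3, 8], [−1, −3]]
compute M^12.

M² = I (check: tr M = 0 and det M = −1), so M^12 = I since 12 is even.

[[1, 0], [0, 1]]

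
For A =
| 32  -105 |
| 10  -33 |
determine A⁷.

tr A = -1 and det A = -6, so the characteristic polynomial is λ² − (-1)λ + (-6) with roots -3 and 2.
Eigenvectors give P = [[3, 7], [1, 2]] with P⁻¹ = [[-2, 7], [1, -3]], and A = P·diag(-3, 2)·P⁻¹.
Then A⁷ = P·diag(-2187, 128)·P⁻¹ = [[-6561, 896], [-2187, 256]] · [[-2, 7], [1, -3]] = [[14018, -48615], [4630, -16077]].

[[14018, -48615], [4630, -16077]]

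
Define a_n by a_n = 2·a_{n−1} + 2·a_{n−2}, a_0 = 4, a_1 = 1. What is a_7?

1288

With companion matrix A = [[2, 2], [1, 0]], [a_n, a_{n−1}]ᵀ = A·[a_{n−1}, a_{n−2}]ᵀ, so [a_7, a_6]ᵀ = A⁶·[a_1, a_0]ᵀ.
A⁶ = [[328, 240], [120, 88]], giving [a_7, a_6]ᵀ = [[1288], [472]].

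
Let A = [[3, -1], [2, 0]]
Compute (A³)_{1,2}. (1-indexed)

-7

A² = [[7, -3], [6, -2]]
A³ = [[15, -7], [14, -6]]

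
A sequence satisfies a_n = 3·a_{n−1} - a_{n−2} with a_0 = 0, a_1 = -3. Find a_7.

-1131

With companion matrix T = [[3, -1], [1, 0]], [a_n, a_{n−1}]ᵀ = T·[a_{n−1}, a_{n−2}]ᵀ, so [a_7, a_6]ᵀ = T⁶·[a_1, a_0]ᵀ.
T⁶ = [[377, -144], [144, -55]], giving [a_7, a_6]ᵀ = [[-1131], [-432]].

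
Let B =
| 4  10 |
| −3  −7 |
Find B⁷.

tr B = −3 and det B = 2, so the characteristic polynomial is λ² − (−3)λ + (2) with roots −1 and −2.
Eigenvectors give P = [[−2, −5], [1, 3]] with P⁻¹ = [[−3, −5], [1, 2]], and B = P·diag(−1, −2)·P⁻¹.
Then B⁷ = P·diag(−1, −128)·P⁻¹ = [[2, 640], [−1, −384]] · [[−3, −5], [1, 2]] = [[634, 1270], [−381, −763]].

[[634, 1270], [−381, −763]]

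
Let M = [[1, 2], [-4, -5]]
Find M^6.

tr M = -4 and det M = 3, so the characteristic polynomial is λ² − (-4)λ + (3) with roots -3 and -1.
Eigenvectors give P = [[-1, -1], [2, 1]] with P⁻¹ = [[1, 1], [-2, -1]], and M = P·diag(-3, -1)·P⁻¹.
Then M^6 = P·diag(729, 1)·P⁻¹ = [[-729, -1], [1458, 1]] · [[1, 1], [-2, -1]] = [[-727, -728], [1456, 1457]].

[[-727, -728], [1456, 1457]]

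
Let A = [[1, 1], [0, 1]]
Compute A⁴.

A = I + N where N = [[0, 1], [0, 0]] is strictly upper-triangular, so N² = 0.
(I + N)⁴ = I + 4·N = [[1, 4], [0, 1]].

[[1, 4], [0, 1]]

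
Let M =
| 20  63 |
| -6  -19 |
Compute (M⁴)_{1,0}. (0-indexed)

-30

tr M = 1 and det M = -2, so the characteristic polynomial is λ² − (1)λ + (-2) with roots 2 and -1.
Eigenvectors give P = [[7, 3], [-2, -1]] with P⁻¹ = [[1, 3], [-2, -7]], and M = P·diag(2, -1)·P⁻¹.
Then M⁴ = P·diag(16, 1)·P⁻¹ = [[112, 3], [-32, -1]] · [[1, 3], [-2, -7]] = [[106, 315], [-30, -89]].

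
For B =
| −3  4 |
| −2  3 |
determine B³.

[[−3, 4], [−2, 3]]

B² = I (check: tr B = 0 and det B = −1), so B³ = B since 3 is odd.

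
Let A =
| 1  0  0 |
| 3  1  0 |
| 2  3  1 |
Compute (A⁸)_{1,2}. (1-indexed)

0

A = I + N where N = [[0, 0, 0], [3, 0, 0], [2, 3, 0]] is strictly lower-triangular, so N³ = 0.
(I + N)⁸ = I + 8·N + 28·N² = [[1, 0, 0], [24, 1, 0], [268, 24, 1]].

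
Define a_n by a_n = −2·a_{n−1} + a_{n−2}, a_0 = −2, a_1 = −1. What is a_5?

With companion matrix C = [[−2, 1], [1, 0]], [a_n, a_{n−1}]ᵀ = C·[a_{n−1}, a_{n−2}]ᵀ, so [a_5, a_4]ᵀ = C⁴·[a_1, a_0]ᵀ.
C⁴ = [[29, −12], [−12, 5]], giving [a_5, a_4]ᵀ = [[−5], [2]].

−5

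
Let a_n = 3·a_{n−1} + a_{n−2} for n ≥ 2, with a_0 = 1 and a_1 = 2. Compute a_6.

With companion matrix M = [[3, 1], [1, 0]], [a_n, a_{n−1}]ᵀ = M·[a_{n−1}, a_{n−2}]ᵀ, so [a_6, a_5]ᵀ = M⁵·[a_1, a_0]ᵀ.
M⁵ = [[360, 109], [109, 33]], giving [a_6, a_5]ᵀ = [[829], [251]].

829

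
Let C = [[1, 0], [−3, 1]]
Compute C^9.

[[1, 0], [−27, 1]]

C = I + N where N = [[0, 0], [−3, 0]] is strictly lower-triangular, so N^2 = 0.
(I + N)^9 = I + 9·N = [[1, 0], [−27, 1]].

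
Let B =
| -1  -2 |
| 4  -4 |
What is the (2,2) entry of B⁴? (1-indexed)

B² = [[-7, 10], [-20, 8]]
B³ = [[47, -26], [52, 8]]
B⁴ = [[-151, 10], [-20, -136]]

-136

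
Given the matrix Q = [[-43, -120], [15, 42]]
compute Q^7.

[[-20707, -55560], [6945, 18648]]

tr Q = -1 and det Q = -6, so the characteristic polynomial is λ² − (-1)λ + (-6) with roots -3 and 2.
Eigenvectors give P = [[-3, -8], [1, 3]] with P⁻¹ = [[-3, -8], [1, 3]], and Q = P·diag(-3, 2)·P⁻¹.
Then Q^7 = P·diag(-2187, 128)·P⁻¹ = [[6561, -1024], [-2187, 384]] · [[-3, -8], [1, 3]] = [[-20707, -55560], [6945, 18648]].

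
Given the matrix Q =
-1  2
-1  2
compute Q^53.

[[-1, 2], [-1, 2]]

Q² = Q (a projection; rank 1, trace 1), so Q^53 = Q.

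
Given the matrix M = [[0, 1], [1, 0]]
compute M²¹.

[[0, 1], [1, 0]]

M² = I (check: tr M = 0 and det M = -1), so M²¹ = M since 21 is odd.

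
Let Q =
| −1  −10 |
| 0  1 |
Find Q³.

Q² = I (check: tr Q = 0 and det Q = −1), so Q³ = Q since 3 is odd.

[[−1, −10], [0, 1]]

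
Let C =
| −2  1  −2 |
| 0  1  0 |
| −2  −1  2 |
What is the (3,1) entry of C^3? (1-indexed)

C^2 = [[8, 1, 0], [0, 1, 0], [0, −5, 8]]
C^3 = [[−16, 9, −16], [0, 1, 0], [−16, −13, 16]]

−16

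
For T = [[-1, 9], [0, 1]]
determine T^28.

[[1, 0], [0, 1]]

T² = I (check: tr T = 0 and det T = -1), so T^28 = I since 28 is even.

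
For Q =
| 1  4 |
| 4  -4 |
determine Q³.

[[-31, 116], [116, -176]]

Q² = [[17, -12], [-12, 32]]
Q³ = [[-31, 116], [116, -176]]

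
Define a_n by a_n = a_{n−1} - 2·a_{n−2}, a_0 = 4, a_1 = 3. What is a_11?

157

With companion matrix M = [[1, -2], [1, 0]], [a_n, a_{n−1}]ᵀ = M·[a_{n−1}, a_{n−2}]ᵀ, so [a_11, a_10]ᵀ = M¹⁰·[a_1, a_0]ᵀ.
M¹⁰ = [[23, 22], [-11, 34]], giving [a_11, a_10]ᵀ = [[157], [103]].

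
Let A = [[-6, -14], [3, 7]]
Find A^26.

[[-6, -14], [3, 7]]

A² = A (a projection; rank 1, trace 1), so A^26 = A.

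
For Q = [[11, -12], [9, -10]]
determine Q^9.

tr Q = 1 and det Q = -2, so the characteristic polynomial is λ² − (1)λ + (-2) with roots 2 and -1.
Eigenvectors give P = [[4, 1], [3, 1]] with P⁻¹ = [[1, -1], [-3, 4]], and Q = P·diag(2, -1)·P⁻¹.
Then Q^9 = P·diag(512, -1)·P⁻¹ = [[2048, -1], [1536, -1]] · [[1, -1], [-3, 4]] = [[2051, -2052], [1539, -1540]].

[[2051, -2052], [1539, -1540]]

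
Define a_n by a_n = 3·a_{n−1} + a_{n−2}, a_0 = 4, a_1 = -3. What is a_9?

With companion matrix C = [[3, 1], [1, 0]], [a_n, a_{n−1}]ᵀ = C·[a_{n−1}, a_{n−2}]ᵀ, so [a_9, a_8]ᵀ = C⁸·[a_1, a_0]ᵀ.
C⁸ = [[12970, 3927], [3927, 1189]], giving [a_9, a_8]ᵀ = [[-23202], [-7025]].

-23202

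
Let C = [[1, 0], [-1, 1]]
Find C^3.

C = I + N where N = [[0, 0], [-1, 0]] is strictly lower-triangular, so N^2 = 0.
(I + N)^3 = I + 3·N = [[1, 0], [-3, 1]].

[[1, 0], [-3, 1]]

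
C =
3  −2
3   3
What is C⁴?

[[−207, −72], [108, −207]]

C² = [[3, −12], [18, 3]]
C³ = [[−27, −42], [63, −27]]
C⁴ = [[−207, −72], [108, −207]]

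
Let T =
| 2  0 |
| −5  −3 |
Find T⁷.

tr T = −1 and det T = −6, so the characteristic polynomial is λ² − (−1)λ + (−6) with roots 2 and −3.
Eigenvectors give P = [[−1, 0], [1, 1]] with P⁻¹ = [[−1, 0], [1, 1]], and T = P·diag(2, −3)·P⁻¹.
Then T⁷ = P·diag(128, −2187)·P⁻¹ = [[−128, 0], [128, −2187]] · [[−1, 0], [1, 1]] = [[128, 0], [−2315, −2187]].

[[128, 0], [−2315, −2187]]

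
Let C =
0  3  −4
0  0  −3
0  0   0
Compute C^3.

C is strictly triangular, hence nilpotent: C^3 = 0, so C^3 = 0.

[[0, 0, 0], [0, 0, 0], [0, 0, 0]]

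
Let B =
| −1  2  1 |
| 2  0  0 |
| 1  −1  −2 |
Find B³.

B² = [[6, −3, −3], [−2, 4, 2], [−5, 4, 5]]
B³ = [[−15, 15, 12], [12, −6, −6], [18, −15, −15]]

[[−15, 15, 12], [12, −6, −6], [18, −15, −15]]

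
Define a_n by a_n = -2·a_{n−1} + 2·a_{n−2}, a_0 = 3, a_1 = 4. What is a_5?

80

With companion matrix B = [[-2, 2], [1, 0]], [a_n, a_{n−1}]ᵀ = B·[a_{n−1}, a_{n−2}]ᵀ, so [a_5, a_4]ᵀ = B^4·[a_1, a_0]ᵀ.
B^4 = [[44, -32], [-16, 12]], giving [a_5, a_4]ᵀ = [[80], [-28]].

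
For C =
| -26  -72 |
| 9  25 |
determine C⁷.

tr C = -1 and det C = -2, so the characteristic polynomial is λ² − (-1)λ + (-2) with roots 1 and -2.
Eigenvectors give P = [[-8, -3], [3, 1]] with P⁻¹ = [[1, 3], [-3, -8]], and C = P·diag(1, -2)·P⁻¹.
Then C⁷ = P·diag(1, -128)·P⁻¹ = [[-8, 384], [3, -128]] · [[1, 3], [-3, -8]] = [[-1160, -3096], [387, 1033]].

[[-1160, -3096], [387, 1033]]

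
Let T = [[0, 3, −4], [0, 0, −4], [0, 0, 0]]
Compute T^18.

T is strictly triangular, hence nilpotent: T^3 = 0, so T^18 = 0.

[[0, 0, 0], [0, 0, 0], [0, 0, 0]]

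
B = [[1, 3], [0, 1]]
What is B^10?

[[1, 30], [0, 1]]

B = I + N where N = [[0, 3], [0, 0]] is strictly upper-triangular, so N^2 = 0.
(I + N)^10 = I + 10·N = [[1, 30], [0, 1]].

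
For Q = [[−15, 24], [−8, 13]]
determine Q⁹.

tr Q = −2 and det Q = −3, so the characteristic polynomial is λ² − (−2)λ + (−3) with roots 1 and −3.
Eigenvectors give P = [[3, 2], [2, 1]] with P⁻¹ = [[−1, 2], [2, −3]], and Q = P·diag(1, −3)·P⁻¹.
Then Q⁹ = P·diag(1, −19683)·P⁻¹ = [[3, −39366], [2, −19683]] · [[−1, 2], [2, −3]] = [[−78735, 118104], [−39368, 59053]].

[[−78735, 118104], [−39368, 59053]]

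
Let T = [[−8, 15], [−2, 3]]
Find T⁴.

tr T = −5 and det T = 6, so the characteristic polynomial is λ² − (−5)λ + (6) with roots −2 and −3.
Eigenvectors give P = [[−5, 3], [−2, 1]] with P⁻¹ = [[1, −3], [2, −5]], and T = P·diag(−2, −3)·P⁻¹.
Then T⁴ = P·diag(16, 81)·P⁻¹ = [[−80, 243], [−32, 81]] · [[1, −3], [2, −5]] = [[406, −975], [130, −309]].

[[406, −975], [130, −309]]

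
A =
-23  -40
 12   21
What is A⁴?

tr A = -2 and det A = -3, so the characteristic polynomial is λ² − (-2)λ + (-3) with roots 1 and -3.
Eigenvectors give P = [[5, -2], [-3, 1]] with P⁻¹ = [[-1, -2], [-3, -5]], and A = P·diag(1, -3)·P⁻¹.
Then A⁴ = P·diag(1, 81)·P⁻¹ = [[5, -162], [-3, 81]] · [[-1, -2], [-3, -5]] = [[481, 800], [-240, -399]].

[[481, 800], [-240, -399]]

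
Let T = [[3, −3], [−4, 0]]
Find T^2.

[[21, −9], [−12, 12]]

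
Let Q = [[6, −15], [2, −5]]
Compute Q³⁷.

Q² = Q (a projection; rank 1, trace 1), so Q³⁷ = Q.

[[6, −15], [2, −5]]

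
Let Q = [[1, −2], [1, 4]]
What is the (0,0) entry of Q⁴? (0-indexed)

tr Q = 5 and det Q = 6, so the characteristic polynomial is λ² − (5)λ + (6) with roots 3 and 2.
Eigenvectors give P = [[−1, −2], [1, 1]] with P⁻¹ = [[1, 2], [−1, −1]], and Q = P·diag(3, 2)·P⁻¹.
Then Q⁴ = P·diag(81, 16)·P⁻¹ = [[−81, −32], [81, 16]] · [[1, 2], [−1, −1]] = [[−49, −130], [65, 146]].

−49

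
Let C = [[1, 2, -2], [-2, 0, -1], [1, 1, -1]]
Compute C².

[[-5, 0, -2], [-3, -5, 5], [-2, 1, -2]]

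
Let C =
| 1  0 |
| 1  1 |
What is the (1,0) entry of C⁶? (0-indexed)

C = I + N where N = [[0, 0], [1, 0]] is strictly lower-triangular, so N² = 0.
(I + N)⁶ = I + 6·N = [[1, 0], [6, 1]].

6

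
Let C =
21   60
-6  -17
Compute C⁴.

[[801, 2400], [-240, -719]]

tr C = 4 and det C = 3, so the characteristic polynomial is λ² − (4)λ + (3) with roots 1 and 3.
Eigenvectors give P = [[3, 10], [-1, -3]] with P⁻¹ = [[-3, -10], [1, 3]], and C = P·diag(1, 3)·P⁻¹.
Then C⁴ = P·diag(1, 81)·P⁻¹ = [[3, 810], [-1, -243]] · [[-3, -10], [1, 3]] = [[801, 2400], [-240, -719]].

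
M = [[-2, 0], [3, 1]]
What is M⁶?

tr M = -1 and det M = -2, so the characteristic polynomial is λ² − (-1)λ + (-2) with roots 1 and -2.
Eigenvectors give P = [[0, -1], [1, 1]] with P⁻¹ = [[1, 1], [-1, 0]], and M = P·diag(1, -2)·P⁻¹.
Then M⁶ = P·diag(1, 64)·P⁻¹ = [[0, -64], [1, 64]] · [[1, 1], [-1, 0]] = [[64, 0], [-63, 1]].

[[64, 0], [-63, 1]]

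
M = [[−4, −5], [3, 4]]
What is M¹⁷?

M² = I (check: tr M = 0 and det M = −1), so M¹⁷ = M since 17 is odd.

[[−4, −5], [3, 4]]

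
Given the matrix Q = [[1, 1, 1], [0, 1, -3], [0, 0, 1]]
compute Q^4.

[[1, 4, -14], [0, 1, -12], [0, 0, 1]]

Q = I + N where N = [[0, 1, 1], [0, 0, -3], [0, 0, 0]] is strictly upper-triangular, so N^3 = 0.
(I + N)^4 = I + 4·N + 6·N^2 = [[1, 4, -14], [0, 1, -12], [0, 0, 1]].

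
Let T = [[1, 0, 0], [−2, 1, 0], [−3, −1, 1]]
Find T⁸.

T = I + N where N = [[0, 0, 0], [−2, 0, 0], [−3, −1, 0]] is strictly lower-triangular, so N³ = 0.
(I + N)⁸ = I + 8·N + 28·N² = [[1, 0, 0], [−16, 1, 0], [32, −8, 1]].

[[1, 0, 0], [−16, 1, 0], [32, −8, 1]]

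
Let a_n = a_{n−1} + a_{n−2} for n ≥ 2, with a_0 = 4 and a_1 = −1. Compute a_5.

7

With companion matrix C = [[1, 1], [1, 0]], [a_n, a_{n−1}]ᵀ = C·[a_{n−1}, a_{n−2}]ᵀ, so [a_5, a_4]ᵀ = C^4·[a_1, a_0]ᵀ.
C^4 = [[5, 3], [3, 2]], giving [a_5, a_4]ᵀ = [[7], [5]].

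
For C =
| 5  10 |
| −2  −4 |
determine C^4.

[[5, 10], [−2, −4]]

C² = C (a projection; rank 1, trace 1), so C^4 = C.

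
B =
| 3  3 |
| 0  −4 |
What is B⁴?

B² = [[9, −3], [0, 16]]
B³ = [[27, 39], [0, −64]]
B⁴ = [[81, −75], [0, 256]]

[[81, −75], [0, 256]]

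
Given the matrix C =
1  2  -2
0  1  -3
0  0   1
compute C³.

C = I + N where N = [[0, 2, -2], [0, 0, -3], [0, 0, 0]] is strictly upper-triangular, so N³ = 0.
(I + N)³ = I + 3·N + 3·N² = [[1, 6, -24], [0, 1, -9], [0, 0, 1]].

[[1, 6, -24], [0, 1, -9], [0, 0, 1]]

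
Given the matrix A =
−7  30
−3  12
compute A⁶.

tr A = 5 and det A = 6, so the characteristic polynomial is λ² − (5)λ + (6) with roots 2 and 3.
Eigenvectors give P = [[10, 3], [3, 1]] with P⁻¹ = [[1, −3], [−3, 10]], and A = P·diag(2, 3)·P⁻¹.
Then A⁶ = P·diag(64, 729)·P⁻¹ = [[640, 2187], [192, 729]] · [[1, −3], [−3, 10]] = [[−5921, 19950], [−1995, 6714]].

[[−5921, 19950], [−1995, 6714]]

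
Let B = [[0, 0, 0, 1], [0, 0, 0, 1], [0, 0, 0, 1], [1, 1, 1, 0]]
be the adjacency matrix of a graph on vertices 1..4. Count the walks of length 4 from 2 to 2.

3

The number of length-4 walks from vertex 2 to vertex 2 is entry (2,2) of B⁴, where B is the adjacency matrix.
B² = [[1, 1, 1, 0], [1, 1, 1, 0], [1, 1, 1, 0], [0, 0, 0, 3]]
B³ = [[0, 0, 0, 3], [0, 0, 0, 3], [0, 0, 0, 3], [3, 3, 3, 0]]
B⁴ = [[3, 3, 3, 0], [3, 3, 3, 0], [3, 3, 3, 0], [0, 0, 0, 9]]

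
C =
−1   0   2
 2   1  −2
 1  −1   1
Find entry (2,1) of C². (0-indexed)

−2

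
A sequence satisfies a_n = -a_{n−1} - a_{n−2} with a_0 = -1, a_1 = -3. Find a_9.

With companion matrix T = [[-1, -1], [1, 0]], [a_n, a_{n−1}]ᵀ = T·[a_{n−1}, a_{n−2}]ᵀ, so [a_9, a_8]ᵀ = T⁸·[a_1, a_0]ᵀ.
T⁸ = [[0, 1], [-1, -1]], giving [a_9, a_8]ᵀ = [[-1], [4]].

-1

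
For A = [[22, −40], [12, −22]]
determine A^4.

[[16, 0], [0, 16]]

tr A = 0 and det A = −4, so the characteristic polynomial is λ² − (0)λ + (−4) with roots −2 and 2.
Eigenvectors give P = [[−5, 2], [−3, 1]] with P⁻¹ = [[1, −2], [3, −5]], and A = P·diag(−2, 2)·P⁻¹.
Then A^4 = P·diag(16, 16)·P⁻¹ = [[−80, 32], [−48, 16]] · [[1, −2], [3, −5]] = [[16, 0], [0, 16]].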